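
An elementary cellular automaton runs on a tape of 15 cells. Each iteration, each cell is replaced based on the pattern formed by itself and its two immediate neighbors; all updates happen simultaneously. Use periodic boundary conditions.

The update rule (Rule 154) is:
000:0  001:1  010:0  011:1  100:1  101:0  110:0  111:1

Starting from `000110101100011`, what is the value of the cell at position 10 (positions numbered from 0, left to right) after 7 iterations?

iteration 1: 101100001010110
iteration 2: 001010010000100
iteration 3: 010001101001010
iteration 4: 101011000110001
iteration 5: 000010101101011
iteration 6: 100100001000010
iteration 7: 011010010100100
position 10 holds 0

0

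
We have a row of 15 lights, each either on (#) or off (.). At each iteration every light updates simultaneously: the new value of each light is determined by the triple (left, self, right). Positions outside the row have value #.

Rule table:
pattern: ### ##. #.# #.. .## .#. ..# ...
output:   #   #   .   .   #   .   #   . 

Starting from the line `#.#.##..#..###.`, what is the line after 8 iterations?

#.####.#######.

#...##.#..####.
#..###...#####.
#.####..######.
#.####.#######.
#.####.#######.  (fixed point — unchanged through iteration 8)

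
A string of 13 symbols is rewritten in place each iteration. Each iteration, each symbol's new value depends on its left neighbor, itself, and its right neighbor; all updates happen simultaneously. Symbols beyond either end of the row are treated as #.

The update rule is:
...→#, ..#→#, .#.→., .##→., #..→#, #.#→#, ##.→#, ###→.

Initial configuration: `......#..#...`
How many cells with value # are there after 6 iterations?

4

######.##.###
.....##.##...
#####.##.####
....##.##....
####.##.#####
...##.##.....
count of #: 4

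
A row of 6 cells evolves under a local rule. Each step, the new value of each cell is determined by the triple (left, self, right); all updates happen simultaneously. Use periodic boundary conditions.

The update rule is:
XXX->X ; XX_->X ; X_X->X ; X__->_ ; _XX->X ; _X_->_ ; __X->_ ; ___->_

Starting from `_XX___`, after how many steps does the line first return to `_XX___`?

step 1: _XX___

1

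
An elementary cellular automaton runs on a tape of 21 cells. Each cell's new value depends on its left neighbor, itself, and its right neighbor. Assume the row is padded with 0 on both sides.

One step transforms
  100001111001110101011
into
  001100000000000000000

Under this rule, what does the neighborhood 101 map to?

0

At position 14 the neighborhood is 101; the next row has 0 there.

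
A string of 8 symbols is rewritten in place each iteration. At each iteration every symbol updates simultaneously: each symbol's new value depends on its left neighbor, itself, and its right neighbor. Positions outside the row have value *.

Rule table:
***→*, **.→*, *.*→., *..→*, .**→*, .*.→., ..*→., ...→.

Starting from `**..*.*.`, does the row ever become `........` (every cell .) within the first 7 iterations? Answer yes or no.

no

iteration 1: ***.....
iteration 2: ****....
iteration 3: *****...
iteration 4: ******..
iteration 5: *******.
iteration 6: *******.  (fixed point — unchanged through iteration 7)
iteration 7 is *******., still not uniform .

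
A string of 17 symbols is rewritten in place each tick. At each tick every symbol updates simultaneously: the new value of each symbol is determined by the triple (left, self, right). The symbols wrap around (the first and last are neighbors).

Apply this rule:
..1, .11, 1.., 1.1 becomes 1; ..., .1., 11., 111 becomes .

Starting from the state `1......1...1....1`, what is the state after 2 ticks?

1.1..1.1.1.1.111.

.1....1.1.1.1..11
1.1..1.1.1.1.111.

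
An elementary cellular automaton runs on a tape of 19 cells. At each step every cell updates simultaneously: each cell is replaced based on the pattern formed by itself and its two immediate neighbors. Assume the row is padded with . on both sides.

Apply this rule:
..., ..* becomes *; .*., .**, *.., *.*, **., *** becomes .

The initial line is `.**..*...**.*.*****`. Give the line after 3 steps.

**...*..**.........

*...*..**..........
..**..*...*********
**...*..**.........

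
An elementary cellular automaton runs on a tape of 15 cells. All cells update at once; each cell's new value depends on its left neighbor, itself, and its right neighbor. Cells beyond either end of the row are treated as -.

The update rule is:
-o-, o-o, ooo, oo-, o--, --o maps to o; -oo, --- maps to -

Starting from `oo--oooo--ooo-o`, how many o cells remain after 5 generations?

-ooo-ooooo-oooo
o-ooo-ooooo-ooo
oo-ooo-ooooo-oo
-oo-ooo-ooooo-o
o-oo-ooo-oooooo
count of o: 12

12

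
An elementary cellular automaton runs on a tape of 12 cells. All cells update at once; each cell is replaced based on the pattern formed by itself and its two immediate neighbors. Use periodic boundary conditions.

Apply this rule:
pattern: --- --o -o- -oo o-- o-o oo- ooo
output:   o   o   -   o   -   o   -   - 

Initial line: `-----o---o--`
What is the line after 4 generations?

ooooo--oo--o
------oo--oo
-oooooo--oo-
oo------oo--

oo------oo--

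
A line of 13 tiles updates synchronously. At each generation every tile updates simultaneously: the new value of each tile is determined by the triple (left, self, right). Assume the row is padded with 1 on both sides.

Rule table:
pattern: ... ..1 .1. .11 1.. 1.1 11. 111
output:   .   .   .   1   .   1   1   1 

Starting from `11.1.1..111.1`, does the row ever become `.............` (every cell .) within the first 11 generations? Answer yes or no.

111.1...11111
1111....11111
1111....11111  (fixed point — unchanged through generation 11)
generation 11 is 1111....11111, still not uniform .

no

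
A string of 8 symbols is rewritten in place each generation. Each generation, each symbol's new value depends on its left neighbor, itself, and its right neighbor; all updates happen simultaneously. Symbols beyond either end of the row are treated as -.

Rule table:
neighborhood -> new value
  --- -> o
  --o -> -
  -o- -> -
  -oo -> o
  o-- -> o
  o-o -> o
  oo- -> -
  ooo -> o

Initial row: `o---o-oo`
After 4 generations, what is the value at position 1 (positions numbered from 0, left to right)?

-oo--oo-
-o-o-o-o
--o-o-o-
o--o-o-o
position 1 holds -

-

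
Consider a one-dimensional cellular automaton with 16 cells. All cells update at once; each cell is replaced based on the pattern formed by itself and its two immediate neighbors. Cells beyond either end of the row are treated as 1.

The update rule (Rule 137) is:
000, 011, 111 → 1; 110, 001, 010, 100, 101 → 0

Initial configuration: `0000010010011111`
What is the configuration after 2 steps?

0110011111011111

0111000000011111
0110011111011111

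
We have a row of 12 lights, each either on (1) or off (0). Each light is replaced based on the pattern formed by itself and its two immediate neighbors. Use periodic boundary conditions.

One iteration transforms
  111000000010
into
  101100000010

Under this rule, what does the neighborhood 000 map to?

0

At position 4 the neighborhood is 000; the next row has 0 there.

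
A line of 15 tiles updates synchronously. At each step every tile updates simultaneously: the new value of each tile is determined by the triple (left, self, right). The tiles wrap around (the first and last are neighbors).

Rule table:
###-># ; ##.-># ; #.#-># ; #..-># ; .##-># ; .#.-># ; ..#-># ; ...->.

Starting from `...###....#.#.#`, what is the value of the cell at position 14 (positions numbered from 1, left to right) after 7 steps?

#.#####..######
###############
###############  (fixed point — unchanged through step 7)
position 14 holds #

#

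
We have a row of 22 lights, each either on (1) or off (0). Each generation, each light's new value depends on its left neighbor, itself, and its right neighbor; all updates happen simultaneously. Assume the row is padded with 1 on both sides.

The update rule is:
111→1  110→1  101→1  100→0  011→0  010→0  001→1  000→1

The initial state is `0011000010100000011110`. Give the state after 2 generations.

1010101110010111110111

generation 1: 0101011101001111101111
generation 2: 1010101110010111110111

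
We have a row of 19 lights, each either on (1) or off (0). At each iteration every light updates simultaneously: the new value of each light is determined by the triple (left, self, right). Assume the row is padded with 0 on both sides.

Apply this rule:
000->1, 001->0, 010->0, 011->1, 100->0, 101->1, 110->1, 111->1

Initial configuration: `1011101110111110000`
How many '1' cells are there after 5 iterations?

0111111111111110111
0111111111111111111
0111111111111111111  (fixed point — unchanged through iteration 5)
count of 1: 18

18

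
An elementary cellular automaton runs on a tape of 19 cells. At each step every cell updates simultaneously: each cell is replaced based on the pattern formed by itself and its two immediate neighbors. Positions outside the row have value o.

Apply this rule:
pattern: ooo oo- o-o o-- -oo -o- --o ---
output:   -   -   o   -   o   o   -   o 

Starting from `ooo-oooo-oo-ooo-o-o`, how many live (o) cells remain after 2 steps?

---oo---oo-oo--oooo
-o-o--o-o-oo---o---
count of o: 7

7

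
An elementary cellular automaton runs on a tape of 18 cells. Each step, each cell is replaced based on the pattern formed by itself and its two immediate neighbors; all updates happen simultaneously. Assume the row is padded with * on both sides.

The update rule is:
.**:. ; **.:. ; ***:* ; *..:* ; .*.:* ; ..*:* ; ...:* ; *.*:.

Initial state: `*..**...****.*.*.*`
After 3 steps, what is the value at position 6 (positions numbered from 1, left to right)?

.

.**..***.**..*.*..
...**.*....***.***
***...*****.*...**
position 6 holds .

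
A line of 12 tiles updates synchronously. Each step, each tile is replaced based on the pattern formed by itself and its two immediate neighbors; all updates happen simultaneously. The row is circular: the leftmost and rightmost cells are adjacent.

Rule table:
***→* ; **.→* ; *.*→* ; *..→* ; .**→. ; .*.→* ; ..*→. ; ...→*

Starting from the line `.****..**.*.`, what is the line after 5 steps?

****..****..

step 1: ..****..****
step 2: *..****..***
step 3: **..****..**
step 4: ***..****..*
step 5: ****..****..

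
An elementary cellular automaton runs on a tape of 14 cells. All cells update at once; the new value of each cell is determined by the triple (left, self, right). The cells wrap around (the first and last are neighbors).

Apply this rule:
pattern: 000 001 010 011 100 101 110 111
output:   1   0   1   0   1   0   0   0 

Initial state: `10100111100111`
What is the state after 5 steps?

11000000000000

00110000010000
10001111011111
01100000000000
00011111111111
11000000000000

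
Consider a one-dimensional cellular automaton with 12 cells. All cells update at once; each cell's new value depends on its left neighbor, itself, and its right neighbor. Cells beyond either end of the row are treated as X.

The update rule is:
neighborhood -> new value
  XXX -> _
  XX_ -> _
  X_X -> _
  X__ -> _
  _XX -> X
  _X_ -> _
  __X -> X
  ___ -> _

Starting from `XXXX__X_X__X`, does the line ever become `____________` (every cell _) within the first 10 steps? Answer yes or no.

step 1: _____X____XX
step 2: ____X____XX_
step 3: ___X____XX__
step 4: __X____XX__X
step 5: _X____XX__XX
step 6: _____XX__XX_
step 7: ____XX__XX__
step 8: ___XX__XX__X
step 9: __XX__XX__XX
step 10: _XX__XX__XX_
step 10 is _XX__XX__XX_, still not uniform _

no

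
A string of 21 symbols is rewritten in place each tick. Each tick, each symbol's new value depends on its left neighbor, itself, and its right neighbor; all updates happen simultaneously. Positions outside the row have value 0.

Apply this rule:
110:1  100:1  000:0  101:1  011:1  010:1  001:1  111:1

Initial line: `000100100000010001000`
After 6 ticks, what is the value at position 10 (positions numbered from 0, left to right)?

001111110000111011100
011111111001111111110
111111111111111111111
111111111111111111111  (fixed point — unchanged through tick 6)
position 10 holds 1

1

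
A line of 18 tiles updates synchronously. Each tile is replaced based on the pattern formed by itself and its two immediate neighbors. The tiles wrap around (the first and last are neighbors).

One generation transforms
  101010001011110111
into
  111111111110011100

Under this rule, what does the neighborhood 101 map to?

1

At position 1 the neighborhood is 101; the next row has 1 there.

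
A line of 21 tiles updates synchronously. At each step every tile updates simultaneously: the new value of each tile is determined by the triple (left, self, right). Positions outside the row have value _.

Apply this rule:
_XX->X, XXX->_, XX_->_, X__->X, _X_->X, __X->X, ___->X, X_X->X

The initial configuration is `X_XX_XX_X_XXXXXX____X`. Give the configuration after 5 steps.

XXXXX_XX_XXXX_____XXX

XXX_XX_XXXX_____XXXXX
X__XX_XX___XXXXXX____
XXXX_XX_XXXX_____XXXX
X___XX_XX___XXXXXX___
XXXXX_XX_XXXX_____XXX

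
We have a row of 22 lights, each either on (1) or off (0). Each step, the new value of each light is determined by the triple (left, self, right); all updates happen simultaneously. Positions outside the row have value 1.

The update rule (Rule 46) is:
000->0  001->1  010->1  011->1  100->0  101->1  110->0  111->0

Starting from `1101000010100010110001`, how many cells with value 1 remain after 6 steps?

9

step 1: 0011000111100111100011
step 2: 0110001100001100000110
step 3: 1100011000011000001101
step 4: 0000110000110000011011
step 5: 0001100001100000110110
step 6: 0011000011000001101101
count of 1: 9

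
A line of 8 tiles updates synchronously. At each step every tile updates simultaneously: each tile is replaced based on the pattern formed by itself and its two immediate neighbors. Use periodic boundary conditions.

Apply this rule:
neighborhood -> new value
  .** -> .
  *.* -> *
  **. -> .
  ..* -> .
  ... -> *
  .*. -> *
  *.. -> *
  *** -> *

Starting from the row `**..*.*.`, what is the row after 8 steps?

**..*.*.

..*.****
*.**.**.
**..*..*
*.*.**..
****..*.
.**.*.**
*..***..
**..*.*.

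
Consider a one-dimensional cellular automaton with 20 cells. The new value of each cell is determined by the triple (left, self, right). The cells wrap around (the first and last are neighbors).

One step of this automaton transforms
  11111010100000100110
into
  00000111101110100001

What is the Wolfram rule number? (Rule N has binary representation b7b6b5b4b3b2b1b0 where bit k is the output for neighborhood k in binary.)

position 1: 111 → 0  (bit 7 = 0)
position 4: 110 → 0  (bit 6 = 0)
position 5: 101 → 1  (bit 5 = 1)
position 9: 100 → 0  (bit 4 = 0)
position 0: 011 → 0  (bit 3 = 0)
position 6: 010 → 1  (bit 2 = 1)
position 13: 001 → 0  (bit 1 = 0)
position 10: 000 → 1  (bit 0 = 1)
bits b7..b0 = 00100101 = 37

37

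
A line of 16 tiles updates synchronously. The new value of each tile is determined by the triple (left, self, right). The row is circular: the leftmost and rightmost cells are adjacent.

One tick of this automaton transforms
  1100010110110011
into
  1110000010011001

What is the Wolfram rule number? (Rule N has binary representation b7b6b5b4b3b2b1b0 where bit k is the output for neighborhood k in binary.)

208

position 0: 111 → 1  (bit 7 = 1)
position 1: 110 → 1  (bit 6 = 1)
position 6: 101 → 0  (bit 5 = 0)
position 2: 100 → 1  (bit 4 = 1)
position 7: 011 → 0  (bit 3 = 0)
position 5: 010 → 0  (bit 2 = 0)
position 4: 001 → 0  (bit 1 = 0)
position 3: 000 → 0  (bit 0 = 0)
bits b7..b0 = 11010000 = 208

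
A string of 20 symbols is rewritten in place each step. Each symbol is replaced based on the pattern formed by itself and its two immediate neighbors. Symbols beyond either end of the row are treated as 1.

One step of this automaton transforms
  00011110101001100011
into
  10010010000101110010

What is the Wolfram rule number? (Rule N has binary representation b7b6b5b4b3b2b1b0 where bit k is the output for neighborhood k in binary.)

position 4: 111 → 0  (bit 7 = 0)
position 6: 110 → 1  (bit 6 = 1)
position 7: 101 → 0  (bit 5 = 0)
position 0: 100 → 1  (bit 4 = 1)
position 3: 011 → 1  (bit 3 = 1)
position 8: 010 → 0  (bit 2 = 0)
position 2: 001 → 0  (bit 1 = 0)
position 1: 000 → 0  (bit 0 = 0)
bits b7..b0 = 01011000 = 88

88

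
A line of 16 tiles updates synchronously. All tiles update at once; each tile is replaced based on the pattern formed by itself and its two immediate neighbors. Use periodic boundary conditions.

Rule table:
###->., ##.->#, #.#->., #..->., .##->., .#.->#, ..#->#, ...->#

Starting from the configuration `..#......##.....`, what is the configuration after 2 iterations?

..#.....#.#.....

###.#####.#.####
..#.....#.#.....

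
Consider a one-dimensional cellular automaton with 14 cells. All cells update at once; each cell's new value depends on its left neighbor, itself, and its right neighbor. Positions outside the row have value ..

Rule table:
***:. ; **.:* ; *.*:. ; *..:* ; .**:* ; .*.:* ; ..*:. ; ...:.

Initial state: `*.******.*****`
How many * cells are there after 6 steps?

8

*.*....*.*...*
*.**...*.**..*
*.***..*.***.*
*.*.**.*.*.*.*
*.*.**.*.*.*.*  (fixed point — unchanged through step 6)
count of *: 8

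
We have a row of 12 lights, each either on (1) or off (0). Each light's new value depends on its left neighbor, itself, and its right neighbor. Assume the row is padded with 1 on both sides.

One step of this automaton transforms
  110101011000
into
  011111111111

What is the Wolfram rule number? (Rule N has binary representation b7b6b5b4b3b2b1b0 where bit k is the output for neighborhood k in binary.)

127

position 0: 111 → 0  (bit 7 = 0)
position 1: 110 → 1  (bit 6 = 1)
position 2: 101 → 1  (bit 5 = 1)
position 9: 100 → 1  (bit 4 = 1)
position 7: 011 → 1  (bit 3 = 1)
position 3: 010 → 1  (bit 2 = 1)
position 11: 001 → 1  (bit 1 = 1)
position 10: 000 → 1  (bit 0 = 1)
bits b7..b0 = 01111111 = 127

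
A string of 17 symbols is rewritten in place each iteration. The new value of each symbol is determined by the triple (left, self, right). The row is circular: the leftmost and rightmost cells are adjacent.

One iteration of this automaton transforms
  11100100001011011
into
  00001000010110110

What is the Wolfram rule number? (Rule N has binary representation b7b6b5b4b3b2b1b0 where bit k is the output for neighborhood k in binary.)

42

position 0: 111 → 0  (bit 7 = 0)
position 2: 110 → 0  (bit 6 = 0)
position 11: 101 → 1  (bit 5 = 1)
position 3: 100 → 0  (bit 4 = 0)
position 12: 011 → 1  (bit 3 = 1)
position 5: 010 → 0  (bit 2 = 0)
position 4: 001 → 1  (bit 1 = 1)
position 7: 000 → 0  (bit 0 = 0)
bits b7..b0 = 00101010 = 42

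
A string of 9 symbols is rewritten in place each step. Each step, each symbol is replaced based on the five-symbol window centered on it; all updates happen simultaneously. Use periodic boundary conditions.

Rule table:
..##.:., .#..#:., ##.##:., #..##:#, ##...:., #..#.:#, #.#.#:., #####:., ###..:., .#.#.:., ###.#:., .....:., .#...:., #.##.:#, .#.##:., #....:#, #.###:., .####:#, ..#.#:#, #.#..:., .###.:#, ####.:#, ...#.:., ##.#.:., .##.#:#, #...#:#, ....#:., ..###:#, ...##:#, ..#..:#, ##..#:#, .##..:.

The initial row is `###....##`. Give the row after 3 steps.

step 1: .#..#.###
step 2: ...##..#.
step 3: #.#..###.

#.#..###.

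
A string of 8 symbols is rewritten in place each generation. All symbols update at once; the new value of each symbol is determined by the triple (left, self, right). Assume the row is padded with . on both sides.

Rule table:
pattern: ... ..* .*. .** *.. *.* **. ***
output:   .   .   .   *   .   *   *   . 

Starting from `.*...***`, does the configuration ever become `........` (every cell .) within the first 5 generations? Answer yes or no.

yes

.....*.*
......*.
........
all cells are . at generation 3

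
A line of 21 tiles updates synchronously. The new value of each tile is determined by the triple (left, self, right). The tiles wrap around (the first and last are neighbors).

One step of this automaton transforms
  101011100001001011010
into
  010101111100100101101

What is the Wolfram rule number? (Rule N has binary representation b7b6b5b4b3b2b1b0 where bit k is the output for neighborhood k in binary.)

241

position 5: 111 → 1  (bit 7 = 1)
position 6: 110 → 1  (bit 6 = 1)
position 1: 101 → 1  (bit 5 = 1)
position 7: 100 → 1  (bit 4 = 1)
position 4: 011 → 0  (bit 3 = 0)
position 0: 010 → 0  (bit 2 = 0)
position 10: 001 → 0  (bit 1 = 0)
position 8: 000 → 1  (bit 0 = 1)
bits b7..b0 = 11110001 = 241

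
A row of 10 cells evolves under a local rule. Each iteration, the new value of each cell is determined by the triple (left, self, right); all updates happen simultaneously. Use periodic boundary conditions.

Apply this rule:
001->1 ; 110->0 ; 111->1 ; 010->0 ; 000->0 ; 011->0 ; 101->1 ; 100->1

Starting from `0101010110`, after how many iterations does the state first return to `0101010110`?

1010101001
0101010110

2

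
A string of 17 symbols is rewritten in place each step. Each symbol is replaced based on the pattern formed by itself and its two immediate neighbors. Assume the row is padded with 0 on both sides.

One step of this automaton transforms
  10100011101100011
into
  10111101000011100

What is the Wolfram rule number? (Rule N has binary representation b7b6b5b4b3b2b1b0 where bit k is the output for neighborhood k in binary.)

151

position 7: 111 → 1  (bit 7 = 1)
position 8: 110 → 0  (bit 6 = 0)
position 1: 101 → 0  (bit 5 = 0)
position 3: 100 → 1  (bit 4 = 1)
position 6: 011 → 0  (bit 3 = 0)
position 0: 010 → 1  (bit 2 = 1)
position 5: 001 → 1  (bit 1 = 1)
position 4: 000 → 1  (bit 0 = 1)
bits b7..b0 = 10010111 = 151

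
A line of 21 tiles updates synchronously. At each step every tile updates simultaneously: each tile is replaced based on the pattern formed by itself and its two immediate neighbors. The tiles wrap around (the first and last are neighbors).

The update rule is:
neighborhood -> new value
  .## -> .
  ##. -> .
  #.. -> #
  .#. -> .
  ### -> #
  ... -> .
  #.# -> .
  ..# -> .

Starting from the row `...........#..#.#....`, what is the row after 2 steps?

.............#....#..

............#....#...
.............#....#..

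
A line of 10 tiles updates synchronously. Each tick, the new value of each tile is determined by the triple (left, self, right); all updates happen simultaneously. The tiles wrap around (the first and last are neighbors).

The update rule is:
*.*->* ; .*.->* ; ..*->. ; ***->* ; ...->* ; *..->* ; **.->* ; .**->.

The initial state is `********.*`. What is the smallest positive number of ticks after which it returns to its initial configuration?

*********.
.*********
*.********
**.*******
***.******
****.*****
*****.****
******.***
*******.**
********.*

10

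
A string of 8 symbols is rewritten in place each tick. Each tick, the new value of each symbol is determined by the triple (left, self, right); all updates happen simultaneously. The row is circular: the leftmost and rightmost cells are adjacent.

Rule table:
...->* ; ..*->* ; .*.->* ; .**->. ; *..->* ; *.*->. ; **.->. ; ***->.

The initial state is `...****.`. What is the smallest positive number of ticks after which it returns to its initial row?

2

***....*
...****.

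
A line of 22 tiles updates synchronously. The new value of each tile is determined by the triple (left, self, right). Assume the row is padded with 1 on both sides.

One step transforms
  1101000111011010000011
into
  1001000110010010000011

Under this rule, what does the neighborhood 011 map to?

1

At position 7 the neighborhood is 011; the next row has 1 there.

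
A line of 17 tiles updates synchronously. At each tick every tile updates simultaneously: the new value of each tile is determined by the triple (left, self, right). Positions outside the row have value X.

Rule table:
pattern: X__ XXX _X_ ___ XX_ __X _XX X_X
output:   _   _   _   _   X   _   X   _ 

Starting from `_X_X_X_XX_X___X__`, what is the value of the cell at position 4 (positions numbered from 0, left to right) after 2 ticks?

_______XX________
_______XX________
position 4 holds _

_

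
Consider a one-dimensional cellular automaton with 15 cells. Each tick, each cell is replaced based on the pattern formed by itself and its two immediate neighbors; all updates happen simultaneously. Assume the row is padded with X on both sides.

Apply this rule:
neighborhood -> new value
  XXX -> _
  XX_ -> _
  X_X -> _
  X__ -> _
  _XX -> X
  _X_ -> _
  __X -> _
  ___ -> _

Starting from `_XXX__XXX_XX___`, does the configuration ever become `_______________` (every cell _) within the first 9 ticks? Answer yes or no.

_X____X___X____
_______________
all cells are _ at tick 2

yes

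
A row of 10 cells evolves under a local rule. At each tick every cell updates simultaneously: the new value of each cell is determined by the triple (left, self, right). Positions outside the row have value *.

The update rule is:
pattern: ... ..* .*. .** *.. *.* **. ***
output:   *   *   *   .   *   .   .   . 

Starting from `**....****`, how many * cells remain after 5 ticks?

4

tick 1: ..****....
tick 2: **....****  (repeats tick 0; period 2)
tick 5: ..****....
count of *: 4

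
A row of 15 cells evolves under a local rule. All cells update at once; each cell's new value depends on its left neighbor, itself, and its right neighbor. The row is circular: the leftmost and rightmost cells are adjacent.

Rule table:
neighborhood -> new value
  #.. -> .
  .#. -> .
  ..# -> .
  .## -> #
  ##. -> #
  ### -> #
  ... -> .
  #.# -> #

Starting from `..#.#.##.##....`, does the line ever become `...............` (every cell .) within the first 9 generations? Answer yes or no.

...#.######....
....#######....
....#######....  (fixed point — unchanged through generation 9)
generation 9 is ....#######...., still not uniform .

no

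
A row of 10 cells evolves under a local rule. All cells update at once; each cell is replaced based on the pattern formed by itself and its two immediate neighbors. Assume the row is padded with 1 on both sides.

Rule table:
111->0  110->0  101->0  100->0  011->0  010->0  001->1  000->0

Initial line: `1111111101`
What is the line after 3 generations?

0000000010

0000000000
0000000001
0000000010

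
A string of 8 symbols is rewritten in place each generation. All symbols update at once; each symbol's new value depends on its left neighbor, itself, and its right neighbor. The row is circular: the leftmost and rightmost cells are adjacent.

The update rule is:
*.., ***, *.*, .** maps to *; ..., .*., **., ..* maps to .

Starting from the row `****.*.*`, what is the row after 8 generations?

generation 1: ***.*.**
generation 2: **.*.***
generation 3: *.*.****
generation 4: .*.*****
generation 5: *.*****.
generation 6: .*****.*
generation 7: *****.*.
generation 8: ****.*.*

****.*.*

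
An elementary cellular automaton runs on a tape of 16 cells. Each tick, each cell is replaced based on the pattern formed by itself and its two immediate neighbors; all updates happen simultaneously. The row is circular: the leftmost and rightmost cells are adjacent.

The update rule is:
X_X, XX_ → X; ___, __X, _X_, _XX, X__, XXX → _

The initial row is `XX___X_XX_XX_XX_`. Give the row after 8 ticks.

_____________X__

tick 1: _X____X_XX_XX_XX
tick 2: X______X_XX_XX_X
tick 3: X_______X_XX_XX_
tick 4: _________X_XX_XX
tick 5: __________X_XX_X
tick 6: ___________X_XX_
tick 7: ____________X_X_
tick 8: _____________X__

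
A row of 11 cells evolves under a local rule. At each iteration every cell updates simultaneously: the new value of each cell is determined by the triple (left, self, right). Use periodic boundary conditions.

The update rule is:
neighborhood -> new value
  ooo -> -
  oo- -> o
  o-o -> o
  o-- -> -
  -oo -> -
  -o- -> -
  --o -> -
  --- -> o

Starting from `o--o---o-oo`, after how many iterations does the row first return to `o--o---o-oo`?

o----o--o--
--oo-------
o--o-oooooo
o---o------
--o---oooo-
o---o----o-
--o---oo--o
----o--o---
ooo------oo
--o-oooo---
o--o---o-oo

11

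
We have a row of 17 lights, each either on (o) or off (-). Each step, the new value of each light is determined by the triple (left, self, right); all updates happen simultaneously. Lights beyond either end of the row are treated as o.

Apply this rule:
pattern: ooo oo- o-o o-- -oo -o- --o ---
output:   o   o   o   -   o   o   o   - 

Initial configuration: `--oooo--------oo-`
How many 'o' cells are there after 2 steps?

-ooooo-------oooo
oooooo------ooooo
count of o: 11

11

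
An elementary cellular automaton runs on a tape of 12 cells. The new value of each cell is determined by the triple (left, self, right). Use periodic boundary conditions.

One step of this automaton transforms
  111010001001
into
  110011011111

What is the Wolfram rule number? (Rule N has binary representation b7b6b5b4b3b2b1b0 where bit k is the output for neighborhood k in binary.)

158

position 0: 111 → 1  (bit 7 = 1)
position 2: 110 → 0  (bit 6 = 0)
position 3: 101 → 0  (bit 5 = 0)
position 5: 100 → 1  (bit 4 = 1)
position 11: 011 → 1  (bit 3 = 1)
position 4: 010 → 1  (bit 2 = 1)
position 7: 001 → 1  (bit 1 = 1)
position 6: 000 → 0  (bit 0 = 0)
bits b7..b0 = 10011110 = 158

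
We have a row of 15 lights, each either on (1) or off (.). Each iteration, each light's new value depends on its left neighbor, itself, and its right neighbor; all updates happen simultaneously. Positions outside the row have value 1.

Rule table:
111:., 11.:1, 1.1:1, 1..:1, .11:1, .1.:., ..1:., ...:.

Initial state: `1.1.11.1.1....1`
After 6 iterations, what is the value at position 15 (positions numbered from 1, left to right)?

iteration 1: 11.1111.1.1...1
iteration 2: .111..11.1.1..1
iteration 3: 11.11.111.1.1.1
iteration 4: .111111.11.1.11
iteration 5: 11....11111.11.
iteration 6: .11...1...11111
position 15 holds 1

1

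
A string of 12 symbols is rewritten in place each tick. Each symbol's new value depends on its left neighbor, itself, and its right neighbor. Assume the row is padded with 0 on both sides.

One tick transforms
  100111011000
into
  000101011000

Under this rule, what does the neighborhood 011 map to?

1

At position 3 the neighborhood is 011; the next row has 1 there.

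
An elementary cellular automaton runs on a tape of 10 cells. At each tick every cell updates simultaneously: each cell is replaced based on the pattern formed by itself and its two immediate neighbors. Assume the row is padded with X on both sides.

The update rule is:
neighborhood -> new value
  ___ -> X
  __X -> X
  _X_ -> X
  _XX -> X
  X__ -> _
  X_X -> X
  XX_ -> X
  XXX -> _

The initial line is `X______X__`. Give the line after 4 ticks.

_XXXX__X_X

tick 1: X_XXXXXX_X
tick 2: XXX____XXX
tick 3: __X_XXXX__
tick 4: _XXXX__X_X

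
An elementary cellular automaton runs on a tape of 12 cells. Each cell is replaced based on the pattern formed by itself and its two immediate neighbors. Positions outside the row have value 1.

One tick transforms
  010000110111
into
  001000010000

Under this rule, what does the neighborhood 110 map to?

1

At position 7 the neighborhood is 110; the next row has 1 there.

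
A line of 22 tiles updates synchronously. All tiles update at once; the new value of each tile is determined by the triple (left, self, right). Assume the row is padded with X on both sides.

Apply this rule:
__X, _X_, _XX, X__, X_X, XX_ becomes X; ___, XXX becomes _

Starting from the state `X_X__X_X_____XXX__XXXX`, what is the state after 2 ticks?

XXXXXXXXX___XX_XXXX___
________XX_XXXXX__XX_X

________XX_XXXXX__XX_X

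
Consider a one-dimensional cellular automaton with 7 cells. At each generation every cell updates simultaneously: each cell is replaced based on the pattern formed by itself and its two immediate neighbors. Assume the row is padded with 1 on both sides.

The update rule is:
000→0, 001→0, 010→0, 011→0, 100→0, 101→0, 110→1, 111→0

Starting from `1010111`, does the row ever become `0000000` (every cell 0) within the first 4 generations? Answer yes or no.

no

1000000
1000000  (fixed point — unchanged through generation 4)
generation 4 is 1000000, still not uniform 0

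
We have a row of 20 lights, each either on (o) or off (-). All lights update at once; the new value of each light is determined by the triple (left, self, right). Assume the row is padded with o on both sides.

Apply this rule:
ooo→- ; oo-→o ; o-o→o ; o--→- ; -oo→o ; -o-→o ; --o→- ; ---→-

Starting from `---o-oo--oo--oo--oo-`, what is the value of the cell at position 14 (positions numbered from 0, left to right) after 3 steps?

---oooo--oo--oo--ooo
---o--o--oo--oo--o--
---o--o--oo--oo--o--
position 14 holds o

o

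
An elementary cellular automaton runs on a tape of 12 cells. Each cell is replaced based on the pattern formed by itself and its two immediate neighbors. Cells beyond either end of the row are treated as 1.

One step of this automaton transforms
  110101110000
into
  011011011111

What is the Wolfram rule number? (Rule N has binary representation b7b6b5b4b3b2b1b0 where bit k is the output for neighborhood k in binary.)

123

position 0: 111 → 0  (bit 7 = 0)
position 1: 110 → 1  (bit 6 = 1)
position 2: 101 → 1  (bit 5 = 1)
position 8: 100 → 1  (bit 4 = 1)
position 5: 011 → 1  (bit 3 = 1)
position 3: 010 → 0  (bit 2 = 0)
position 11: 001 → 1  (bit 1 = 1)
position 9: 000 → 1  (bit 0 = 1)
bits b7..b0 = 01111011 = 123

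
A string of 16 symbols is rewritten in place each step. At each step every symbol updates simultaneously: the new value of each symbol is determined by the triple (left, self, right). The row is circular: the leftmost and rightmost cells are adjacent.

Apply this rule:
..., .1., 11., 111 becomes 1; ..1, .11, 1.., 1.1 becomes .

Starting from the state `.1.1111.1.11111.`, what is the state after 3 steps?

.1..111.1..1111.
.1...11.1...111.
.1.1..1.1.1..11.

.1.1..1.1.1..11.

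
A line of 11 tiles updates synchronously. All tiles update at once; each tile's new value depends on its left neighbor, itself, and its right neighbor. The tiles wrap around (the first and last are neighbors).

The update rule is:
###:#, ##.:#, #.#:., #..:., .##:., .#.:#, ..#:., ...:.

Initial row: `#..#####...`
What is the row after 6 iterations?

#...####...
#....###...
#.....##...
#......#...
#......#...  (fixed point — unchanged through iteration 6)

#......#...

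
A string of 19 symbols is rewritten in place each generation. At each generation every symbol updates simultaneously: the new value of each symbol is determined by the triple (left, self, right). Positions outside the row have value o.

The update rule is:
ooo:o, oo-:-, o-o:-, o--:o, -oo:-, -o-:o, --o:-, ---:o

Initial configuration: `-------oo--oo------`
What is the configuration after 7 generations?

oooooo---o---ooooo-
ooooo-oo-ooo--ooo--
oooo------o-o--o-o-
ooo-ooooo-o-oo-o-o-
oo---ooo--o----o-o-
o-oo--o-o-oooo-o-o-
----o-o-o--oo--o-o-

----o-o-o--oo--o-o-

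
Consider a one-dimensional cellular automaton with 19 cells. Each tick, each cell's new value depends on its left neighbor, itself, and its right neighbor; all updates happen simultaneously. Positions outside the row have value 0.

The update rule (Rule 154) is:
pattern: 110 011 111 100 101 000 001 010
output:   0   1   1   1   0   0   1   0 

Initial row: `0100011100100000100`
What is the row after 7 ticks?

1011010100000001010

1010111011010001010
0000110010001010001
0001101101010001010
0011001000001010001
0110110100010001010
1100100010101010001
1011010100000001010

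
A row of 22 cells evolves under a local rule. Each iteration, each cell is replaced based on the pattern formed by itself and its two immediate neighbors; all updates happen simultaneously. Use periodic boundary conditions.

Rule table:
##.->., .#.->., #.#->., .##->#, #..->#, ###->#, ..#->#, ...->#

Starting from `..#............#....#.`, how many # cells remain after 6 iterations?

16

##.############.####.#
#..###########..###..#
.############.####.###
.###########..###..##.
###########.####.###.#
##########..###..##..#
count of #: 16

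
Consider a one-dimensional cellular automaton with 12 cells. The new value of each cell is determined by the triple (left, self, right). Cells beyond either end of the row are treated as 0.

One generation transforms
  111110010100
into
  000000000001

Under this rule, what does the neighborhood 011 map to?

0

At position 0 the neighborhood is 011; the next row has 0 there.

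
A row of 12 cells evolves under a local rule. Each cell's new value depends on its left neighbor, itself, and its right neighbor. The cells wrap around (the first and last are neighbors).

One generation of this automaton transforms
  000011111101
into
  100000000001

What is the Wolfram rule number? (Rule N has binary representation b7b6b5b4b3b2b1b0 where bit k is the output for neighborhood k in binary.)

position 5: 111 → 0  (bit 7 = 0)
position 9: 110 → 0  (bit 6 = 0)
position 10: 101 → 0  (bit 5 = 0)
position 0: 100 → 1  (bit 4 = 1)
position 4: 011 → 0  (bit 3 = 0)
position 11: 010 → 1  (bit 2 = 1)
position 3: 001 → 0  (bit 1 = 0)
position 1: 000 → 0  (bit 0 = 0)
bits b7..b0 = 00010100 = 20

20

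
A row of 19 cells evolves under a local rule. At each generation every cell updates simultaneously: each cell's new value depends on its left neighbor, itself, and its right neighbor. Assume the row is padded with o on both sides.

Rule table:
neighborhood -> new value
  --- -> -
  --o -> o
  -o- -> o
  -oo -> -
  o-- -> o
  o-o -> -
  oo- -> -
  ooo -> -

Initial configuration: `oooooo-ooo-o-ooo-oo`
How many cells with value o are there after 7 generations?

-----------o-------
o---------ooo-----o
-o-------o---o---o-
-oo-----ooo-ooo-oo-
---o---o-----------
o-ooo-ooo---------o
---------o-------o-
count of o: 2

2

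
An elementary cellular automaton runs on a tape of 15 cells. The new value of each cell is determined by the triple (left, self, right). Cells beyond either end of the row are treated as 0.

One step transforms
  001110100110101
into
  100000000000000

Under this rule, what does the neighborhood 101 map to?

0

At position 5 the neighborhood is 101; the next row has 0 there.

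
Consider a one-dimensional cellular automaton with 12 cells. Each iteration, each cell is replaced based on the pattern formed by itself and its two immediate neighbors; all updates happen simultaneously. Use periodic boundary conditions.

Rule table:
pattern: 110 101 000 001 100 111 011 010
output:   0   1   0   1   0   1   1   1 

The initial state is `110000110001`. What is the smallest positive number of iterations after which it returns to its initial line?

12

iteration 1: 100001100011
iteration 2: 000011000111
iteration 3: 000110001110
iteration 4: 001100011100
iteration 5: 011000111000
iteration 6: 110001110000
iteration 7: 100011100001
iteration 8: 000111000011
iteration 9: 001110000110
iteration 10: 011100001100
iteration 11: 111000011000
iteration 12: 110000110001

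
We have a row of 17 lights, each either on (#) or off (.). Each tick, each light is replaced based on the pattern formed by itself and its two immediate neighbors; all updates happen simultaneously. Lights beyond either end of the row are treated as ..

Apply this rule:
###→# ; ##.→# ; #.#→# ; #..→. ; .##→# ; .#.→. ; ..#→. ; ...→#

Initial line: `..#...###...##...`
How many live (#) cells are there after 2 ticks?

tick 1: #...#.###.#.##.##
tick 2: ..#..#####.######
count of #: 12

12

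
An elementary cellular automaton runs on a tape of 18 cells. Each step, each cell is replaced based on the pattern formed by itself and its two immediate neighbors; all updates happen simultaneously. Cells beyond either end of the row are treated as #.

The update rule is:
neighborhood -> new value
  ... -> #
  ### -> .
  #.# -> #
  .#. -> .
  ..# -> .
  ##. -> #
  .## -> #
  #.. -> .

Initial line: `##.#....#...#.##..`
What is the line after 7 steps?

.##..##..##...#..#

.##..##...#..###..
###..##.#....#.#..
..#..###..##..#...
.....#.#..##....#.
.###..#...##.##..#
##.#....#.#####..#
.##..##..##...#..#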